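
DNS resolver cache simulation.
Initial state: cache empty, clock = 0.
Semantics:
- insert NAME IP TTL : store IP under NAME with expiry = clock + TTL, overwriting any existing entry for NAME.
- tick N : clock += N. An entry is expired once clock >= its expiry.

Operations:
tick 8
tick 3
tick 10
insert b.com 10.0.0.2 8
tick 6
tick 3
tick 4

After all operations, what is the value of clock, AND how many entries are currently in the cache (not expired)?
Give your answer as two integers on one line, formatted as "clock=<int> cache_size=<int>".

Answer: clock=34 cache_size=0

Derivation:
Op 1: tick 8 -> clock=8.
Op 2: tick 3 -> clock=11.
Op 3: tick 10 -> clock=21.
Op 4: insert b.com -> 10.0.0.2 (expiry=21+8=29). clock=21
Op 5: tick 6 -> clock=27.
Op 6: tick 3 -> clock=30. purged={b.com}
Op 7: tick 4 -> clock=34.
Final clock = 34
Final cache (unexpired): {} -> size=0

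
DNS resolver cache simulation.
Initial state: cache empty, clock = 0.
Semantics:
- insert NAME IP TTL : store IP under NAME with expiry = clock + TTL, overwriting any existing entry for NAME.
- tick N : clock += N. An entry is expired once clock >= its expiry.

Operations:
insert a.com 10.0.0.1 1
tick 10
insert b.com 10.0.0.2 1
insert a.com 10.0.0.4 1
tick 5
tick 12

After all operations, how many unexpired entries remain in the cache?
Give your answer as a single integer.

Op 1: insert a.com -> 10.0.0.1 (expiry=0+1=1). clock=0
Op 2: tick 10 -> clock=10. purged={a.com}
Op 3: insert b.com -> 10.0.0.2 (expiry=10+1=11). clock=10
Op 4: insert a.com -> 10.0.0.4 (expiry=10+1=11). clock=10
Op 5: tick 5 -> clock=15. purged={a.com,b.com}
Op 6: tick 12 -> clock=27.
Final cache (unexpired): {} -> size=0

Answer: 0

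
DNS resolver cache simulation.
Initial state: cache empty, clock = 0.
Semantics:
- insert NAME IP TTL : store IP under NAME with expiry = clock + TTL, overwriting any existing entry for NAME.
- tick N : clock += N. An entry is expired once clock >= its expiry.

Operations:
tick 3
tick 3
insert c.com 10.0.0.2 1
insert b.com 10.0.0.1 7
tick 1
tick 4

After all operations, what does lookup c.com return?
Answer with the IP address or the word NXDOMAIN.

Op 1: tick 3 -> clock=3.
Op 2: tick 3 -> clock=6.
Op 3: insert c.com -> 10.0.0.2 (expiry=6+1=7). clock=6
Op 4: insert b.com -> 10.0.0.1 (expiry=6+7=13). clock=6
Op 5: tick 1 -> clock=7. purged={c.com}
Op 6: tick 4 -> clock=11.
lookup c.com: not in cache (expired or never inserted)

Answer: NXDOMAIN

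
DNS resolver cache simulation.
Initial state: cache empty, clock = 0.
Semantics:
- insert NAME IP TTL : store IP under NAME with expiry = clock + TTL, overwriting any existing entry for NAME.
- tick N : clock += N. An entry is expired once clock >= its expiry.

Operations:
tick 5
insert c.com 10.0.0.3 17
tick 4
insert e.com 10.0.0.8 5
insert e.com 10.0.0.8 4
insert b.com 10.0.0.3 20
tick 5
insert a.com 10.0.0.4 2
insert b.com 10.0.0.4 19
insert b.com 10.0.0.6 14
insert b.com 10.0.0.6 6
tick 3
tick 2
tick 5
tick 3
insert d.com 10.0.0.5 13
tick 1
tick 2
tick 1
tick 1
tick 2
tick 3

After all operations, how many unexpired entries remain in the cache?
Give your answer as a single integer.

Answer: 1

Derivation:
Op 1: tick 5 -> clock=5.
Op 2: insert c.com -> 10.0.0.3 (expiry=5+17=22). clock=5
Op 3: tick 4 -> clock=9.
Op 4: insert e.com -> 10.0.0.8 (expiry=9+5=14). clock=9
Op 5: insert e.com -> 10.0.0.8 (expiry=9+4=13). clock=9
Op 6: insert b.com -> 10.0.0.3 (expiry=9+20=29). clock=9
Op 7: tick 5 -> clock=14. purged={e.com}
Op 8: insert a.com -> 10.0.0.4 (expiry=14+2=16). clock=14
Op 9: insert b.com -> 10.0.0.4 (expiry=14+19=33). clock=14
Op 10: insert b.com -> 10.0.0.6 (expiry=14+14=28). clock=14
Op 11: insert b.com -> 10.0.0.6 (expiry=14+6=20). clock=14
Op 12: tick 3 -> clock=17. purged={a.com}
Op 13: tick 2 -> clock=19.
Op 14: tick 5 -> clock=24. purged={b.com,c.com}
Op 15: tick 3 -> clock=27.
Op 16: insert d.com -> 10.0.0.5 (expiry=27+13=40). clock=27
Op 17: tick 1 -> clock=28.
Op 18: tick 2 -> clock=30.
Op 19: tick 1 -> clock=31.
Op 20: tick 1 -> clock=32.
Op 21: tick 2 -> clock=34.
Op 22: tick 3 -> clock=37.
Final cache (unexpired): {d.com} -> size=1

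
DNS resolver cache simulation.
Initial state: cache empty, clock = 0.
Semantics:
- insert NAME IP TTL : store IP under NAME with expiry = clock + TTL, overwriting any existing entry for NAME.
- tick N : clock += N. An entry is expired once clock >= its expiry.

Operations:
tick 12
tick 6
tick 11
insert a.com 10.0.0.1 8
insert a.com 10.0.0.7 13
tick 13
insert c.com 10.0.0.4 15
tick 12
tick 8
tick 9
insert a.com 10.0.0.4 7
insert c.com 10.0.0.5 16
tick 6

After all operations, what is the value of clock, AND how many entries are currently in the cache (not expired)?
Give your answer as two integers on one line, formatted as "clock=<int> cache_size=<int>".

Op 1: tick 12 -> clock=12.
Op 2: tick 6 -> clock=18.
Op 3: tick 11 -> clock=29.
Op 4: insert a.com -> 10.0.0.1 (expiry=29+8=37). clock=29
Op 5: insert a.com -> 10.0.0.7 (expiry=29+13=42). clock=29
Op 6: tick 13 -> clock=42. purged={a.com}
Op 7: insert c.com -> 10.0.0.4 (expiry=42+15=57). clock=42
Op 8: tick 12 -> clock=54.
Op 9: tick 8 -> clock=62. purged={c.com}
Op 10: tick 9 -> clock=71.
Op 11: insert a.com -> 10.0.0.4 (expiry=71+7=78). clock=71
Op 12: insert c.com -> 10.0.0.5 (expiry=71+16=87). clock=71
Op 13: tick 6 -> clock=77.
Final clock = 77
Final cache (unexpired): {a.com,c.com} -> size=2

Answer: clock=77 cache_size=2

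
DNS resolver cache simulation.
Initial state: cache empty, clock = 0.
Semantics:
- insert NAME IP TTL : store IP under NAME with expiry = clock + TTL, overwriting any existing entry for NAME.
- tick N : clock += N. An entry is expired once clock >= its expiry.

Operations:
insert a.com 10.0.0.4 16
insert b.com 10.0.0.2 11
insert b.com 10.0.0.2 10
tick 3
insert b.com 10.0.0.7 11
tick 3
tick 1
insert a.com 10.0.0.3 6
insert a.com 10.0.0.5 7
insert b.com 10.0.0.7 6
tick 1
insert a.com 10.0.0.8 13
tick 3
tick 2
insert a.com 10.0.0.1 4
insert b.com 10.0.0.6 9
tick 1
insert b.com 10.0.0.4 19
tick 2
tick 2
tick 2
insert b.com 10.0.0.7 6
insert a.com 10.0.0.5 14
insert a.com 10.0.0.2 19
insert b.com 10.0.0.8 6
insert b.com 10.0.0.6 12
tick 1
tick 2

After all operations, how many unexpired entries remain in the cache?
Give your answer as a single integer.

Answer: 2

Derivation:
Op 1: insert a.com -> 10.0.0.4 (expiry=0+16=16). clock=0
Op 2: insert b.com -> 10.0.0.2 (expiry=0+11=11). clock=0
Op 3: insert b.com -> 10.0.0.2 (expiry=0+10=10). clock=0
Op 4: tick 3 -> clock=3.
Op 5: insert b.com -> 10.0.0.7 (expiry=3+11=14). clock=3
Op 6: tick 3 -> clock=6.
Op 7: tick 1 -> clock=7.
Op 8: insert a.com -> 10.0.0.3 (expiry=7+6=13). clock=7
Op 9: insert a.com -> 10.0.0.5 (expiry=7+7=14). clock=7
Op 10: insert b.com -> 10.0.0.7 (expiry=7+6=13). clock=7
Op 11: tick 1 -> clock=8.
Op 12: insert a.com -> 10.0.0.8 (expiry=8+13=21). clock=8
Op 13: tick 3 -> clock=11.
Op 14: tick 2 -> clock=13. purged={b.com}
Op 15: insert a.com -> 10.0.0.1 (expiry=13+4=17). clock=13
Op 16: insert b.com -> 10.0.0.6 (expiry=13+9=22). clock=13
Op 17: tick 1 -> clock=14.
Op 18: insert b.com -> 10.0.0.4 (expiry=14+19=33). clock=14
Op 19: tick 2 -> clock=16.
Op 20: tick 2 -> clock=18. purged={a.com}
Op 21: tick 2 -> clock=20.
Op 22: insert b.com -> 10.0.0.7 (expiry=20+6=26). clock=20
Op 23: insert a.com -> 10.0.0.5 (expiry=20+14=34). clock=20
Op 24: insert a.com -> 10.0.0.2 (expiry=20+19=39). clock=20
Op 25: insert b.com -> 10.0.0.8 (expiry=20+6=26). clock=20
Op 26: insert b.com -> 10.0.0.6 (expiry=20+12=32). clock=20
Op 27: tick 1 -> clock=21.
Op 28: tick 2 -> clock=23.
Final cache (unexpired): {a.com,b.com} -> size=2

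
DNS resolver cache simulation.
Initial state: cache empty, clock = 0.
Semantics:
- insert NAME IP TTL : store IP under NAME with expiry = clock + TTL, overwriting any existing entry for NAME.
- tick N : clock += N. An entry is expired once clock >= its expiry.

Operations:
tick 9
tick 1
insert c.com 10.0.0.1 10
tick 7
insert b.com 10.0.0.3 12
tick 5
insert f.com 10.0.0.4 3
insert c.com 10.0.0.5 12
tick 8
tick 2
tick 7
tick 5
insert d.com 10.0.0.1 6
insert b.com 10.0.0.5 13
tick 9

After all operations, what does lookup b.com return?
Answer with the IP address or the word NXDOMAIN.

Answer: 10.0.0.5

Derivation:
Op 1: tick 9 -> clock=9.
Op 2: tick 1 -> clock=10.
Op 3: insert c.com -> 10.0.0.1 (expiry=10+10=20). clock=10
Op 4: tick 7 -> clock=17.
Op 5: insert b.com -> 10.0.0.3 (expiry=17+12=29). clock=17
Op 6: tick 5 -> clock=22. purged={c.com}
Op 7: insert f.com -> 10.0.0.4 (expiry=22+3=25). clock=22
Op 8: insert c.com -> 10.0.0.5 (expiry=22+12=34). clock=22
Op 9: tick 8 -> clock=30. purged={b.com,f.com}
Op 10: tick 2 -> clock=32.
Op 11: tick 7 -> clock=39. purged={c.com}
Op 12: tick 5 -> clock=44.
Op 13: insert d.com -> 10.0.0.1 (expiry=44+6=50). clock=44
Op 14: insert b.com -> 10.0.0.5 (expiry=44+13=57). clock=44
Op 15: tick 9 -> clock=53. purged={d.com}
lookup b.com: present, ip=10.0.0.5 expiry=57 > clock=53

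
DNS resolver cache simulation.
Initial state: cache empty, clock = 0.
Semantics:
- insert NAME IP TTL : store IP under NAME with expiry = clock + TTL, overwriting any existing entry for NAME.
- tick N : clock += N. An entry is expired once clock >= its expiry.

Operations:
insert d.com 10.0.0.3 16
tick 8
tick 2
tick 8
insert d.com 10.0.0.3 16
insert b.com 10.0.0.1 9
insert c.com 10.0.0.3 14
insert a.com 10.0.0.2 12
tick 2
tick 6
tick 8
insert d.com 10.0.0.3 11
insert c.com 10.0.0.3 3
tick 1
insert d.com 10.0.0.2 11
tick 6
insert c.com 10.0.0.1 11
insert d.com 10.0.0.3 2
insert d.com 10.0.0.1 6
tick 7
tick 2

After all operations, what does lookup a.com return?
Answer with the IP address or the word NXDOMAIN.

Answer: NXDOMAIN

Derivation:
Op 1: insert d.com -> 10.0.0.3 (expiry=0+16=16). clock=0
Op 2: tick 8 -> clock=8.
Op 3: tick 2 -> clock=10.
Op 4: tick 8 -> clock=18. purged={d.com}
Op 5: insert d.com -> 10.0.0.3 (expiry=18+16=34). clock=18
Op 6: insert b.com -> 10.0.0.1 (expiry=18+9=27). clock=18
Op 7: insert c.com -> 10.0.0.3 (expiry=18+14=32). clock=18
Op 8: insert a.com -> 10.0.0.2 (expiry=18+12=30). clock=18
Op 9: tick 2 -> clock=20.
Op 10: tick 6 -> clock=26.
Op 11: tick 8 -> clock=34. purged={a.com,b.com,c.com,d.com}
Op 12: insert d.com -> 10.0.0.3 (expiry=34+11=45). clock=34
Op 13: insert c.com -> 10.0.0.3 (expiry=34+3=37). clock=34
Op 14: tick 1 -> clock=35.
Op 15: insert d.com -> 10.0.0.2 (expiry=35+11=46). clock=35
Op 16: tick 6 -> clock=41. purged={c.com}
Op 17: insert c.com -> 10.0.0.1 (expiry=41+11=52). clock=41
Op 18: insert d.com -> 10.0.0.3 (expiry=41+2=43). clock=41
Op 19: insert d.com -> 10.0.0.1 (expiry=41+6=47). clock=41
Op 20: tick 7 -> clock=48. purged={d.com}
Op 21: tick 2 -> clock=50.
lookup a.com: not in cache (expired or never inserted)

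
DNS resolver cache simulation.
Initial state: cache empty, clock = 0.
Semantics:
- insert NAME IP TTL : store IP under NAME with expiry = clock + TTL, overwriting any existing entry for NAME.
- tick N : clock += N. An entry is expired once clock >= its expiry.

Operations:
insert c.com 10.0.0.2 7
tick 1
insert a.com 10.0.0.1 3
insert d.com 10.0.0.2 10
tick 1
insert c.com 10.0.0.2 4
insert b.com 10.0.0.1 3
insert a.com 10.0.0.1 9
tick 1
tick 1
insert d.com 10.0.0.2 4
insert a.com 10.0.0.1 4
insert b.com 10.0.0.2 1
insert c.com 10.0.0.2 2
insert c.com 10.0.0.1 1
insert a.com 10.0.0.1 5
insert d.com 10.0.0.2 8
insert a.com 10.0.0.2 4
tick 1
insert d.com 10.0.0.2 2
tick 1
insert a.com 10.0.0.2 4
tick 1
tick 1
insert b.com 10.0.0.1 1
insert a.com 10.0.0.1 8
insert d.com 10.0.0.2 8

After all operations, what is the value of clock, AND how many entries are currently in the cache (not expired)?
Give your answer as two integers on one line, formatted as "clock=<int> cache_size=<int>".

Answer: clock=8 cache_size=3

Derivation:
Op 1: insert c.com -> 10.0.0.2 (expiry=0+7=7). clock=0
Op 2: tick 1 -> clock=1.
Op 3: insert a.com -> 10.0.0.1 (expiry=1+3=4). clock=1
Op 4: insert d.com -> 10.0.0.2 (expiry=1+10=11). clock=1
Op 5: tick 1 -> clock=2.
Op 6: insert c.com -> 10.0.0.2 (expiry=2+4=6). clock=2
Op 7: insert b.com -> 10.0.0.1 (expiry=2+3=5). clock=2
Op 8: insert a.com -> 10.0.0.1 (expiry=2+9=11). clock=2
Op 9: tick 1 -> clock=3.
Op 10: tick 1 -> clock=4.
Op 11: insert d.com -> 10.0.0.2 (expiry=4+4=8). clock=4
Op 12: insert a.com -> 10.0.0.1 (expiry=4+4=8). clock=4
Op 13: insert b.com -> 10.0.0.2 (expiry=4+1=5). clock=4
Op 14: insert c.com -> 10.0.0.2 (expiry=4+2=6). clock=4
Op 15: insert c.com -> 10.0.0.1 (expiry=4+1=5). clock=4
Op 16: insert a.com -> 10.0.0.1 (expiry=4+5=9). clock=4
Op 17: insert d.com -> 10.0.0.2 (expiry=4+8=12). clock=4
Op 18: insert a.com -> 10.0.0.2 (expiry=4+4=8). clock=4
Op 19: tick 1 -> clock=5. purged={b.com,c.com}
Op 20: insert d.com -> 10.0.0.2 (expiry=5+2=7). clock=5
Op 21: tick 1 -> clock=6.
Op 22: insert a.com -> 10.0.0.2 (expiry=6+4=10). clock=6
Op 23: tick 1 -> clock=7. purged={d.com}
Op 24: tick 1 -> clock=8.
Op 25: insert b.com -> 10.0.0.1 (expiry=8+1=9). clock=8
Op 26: insert a.com -> 10.0.0.1 (expiry=8+8=16). clock=8
Op 27: insert d.com -> 10.0.0.2 (expiry=8+8=16). clock=8
Final clock = 8
Final cache (unexpired): {a.com,b.com,d.com} -> size=3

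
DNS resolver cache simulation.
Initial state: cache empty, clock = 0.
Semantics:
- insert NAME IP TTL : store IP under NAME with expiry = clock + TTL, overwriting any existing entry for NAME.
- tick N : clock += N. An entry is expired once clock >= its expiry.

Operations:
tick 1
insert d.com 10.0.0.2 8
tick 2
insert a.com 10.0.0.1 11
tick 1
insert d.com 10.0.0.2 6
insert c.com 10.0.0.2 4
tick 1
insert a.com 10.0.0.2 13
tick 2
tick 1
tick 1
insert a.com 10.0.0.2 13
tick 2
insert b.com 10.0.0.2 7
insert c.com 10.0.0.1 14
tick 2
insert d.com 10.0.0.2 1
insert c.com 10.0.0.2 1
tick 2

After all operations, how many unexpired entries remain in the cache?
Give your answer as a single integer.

Op 1: tick 1 -> clock=1.
Op 2: insert d.com -> 10.0.0.2 (expiry=1+8=9). clock=1
Op 3: tick 2 -> clock=3.
Op 4: insert a.com -> 10.0.0.1 (expiry=3+11=14). clock=3
Op 5: tick 1 -> clock=4.
Op 6: insert d.com -> 10.0.0.2 (expiry=4+6=10). clock=4
Op 7: insert c.com -> 10.0.0.2 (expiry=4+4=8). clock=4
Op 8: tick 1 -> clock=5.
Op 9: insert a.com -> 10.0.0.2 (expiry=5+13=18). clock=5
Op 10: tick 2 -> clock=7.
Op 11: tick 1 -> clock=8. purged={c.com}
Op 12: tick 1 -> clock=9.
Op 13: insert a.com -> 10.0.0.2 (expiry=9+13=22). clock=9
Op 14: tick 2 -> clock=11. purged={d.com}
Op 15: insert b.com -> 10.0.0.2 (expiry=11+7=18). clock=11
Op 16: insert c.com -> 10.0.0.1 (expiry=11+14=25). clock=11
Op 17: tick 2 -> clock=13.
Op 18: insert d.com -> 10.0.0.2 (expiry=13+1=14). clock=13
Op 19: insert c.com -> 10.0.0.2 (expiry=13+1=14). clock=13
Op 20: tick 2 -> clock=15. purged={c.com,d.com}
Final cache (unexpired): {a.com,b.com} -> size=2

Answer: 2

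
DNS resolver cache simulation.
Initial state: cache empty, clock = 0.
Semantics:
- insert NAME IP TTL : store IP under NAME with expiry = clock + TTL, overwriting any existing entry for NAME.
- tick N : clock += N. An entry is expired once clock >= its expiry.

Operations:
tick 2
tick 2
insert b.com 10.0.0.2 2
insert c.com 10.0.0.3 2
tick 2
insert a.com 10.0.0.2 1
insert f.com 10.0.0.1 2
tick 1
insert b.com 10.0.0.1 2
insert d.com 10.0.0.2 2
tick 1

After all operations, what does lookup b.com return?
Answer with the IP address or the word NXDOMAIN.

Op 1: tick 2 -> clock=2.
Op 2: tick 2 -> clock=4.
Op 3: insert b.com -> 10.0.0.2 (expiry=4+2=6). clock=4
Op 4: insert c.com -> 10.0.0.3 (expiry=4+2=6). clock=4
Op 5: tick 2 -> clock=6. purged={b.com,c.com}
Op 6: insert a.com -> 10.0.0.2 (expiry=6+1=7). clock=6
Op 7: insert f.com -> 10.0.0.1 (expiry=6+2=8). clock=6
Op 8: tick 1 -> clock=7. purged={a.com}
Op 9: insert b.com -> 10.0.0.1 (expiry=7+2=9). clock=7
Op 10: insert d.com -> 10.0.0.2 (expiry=7+2=9). clock=7
Op 11: tick 1 -> clock=8. purged={f.com}
lookup b.com: present, ip=10.0.0.1 expiry=9 > clock=8

Answer: 10.0.0.1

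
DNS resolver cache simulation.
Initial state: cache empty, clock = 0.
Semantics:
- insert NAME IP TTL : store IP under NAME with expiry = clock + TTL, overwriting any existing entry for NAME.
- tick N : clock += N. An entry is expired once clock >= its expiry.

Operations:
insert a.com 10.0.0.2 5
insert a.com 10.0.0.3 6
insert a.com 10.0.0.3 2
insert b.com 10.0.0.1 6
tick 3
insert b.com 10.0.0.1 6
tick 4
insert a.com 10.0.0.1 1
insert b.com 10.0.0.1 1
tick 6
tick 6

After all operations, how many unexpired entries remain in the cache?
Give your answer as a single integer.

Op 1: insert a.com -> 10.0.0.2 (expiry=0+5=5). clock=0
Op 2: insert a.com -> 10.0.0.3 (expiry=0+6=6). clock=0
Op 3: insert a.com -> 10.0.0.3 (expiry=0+2=2). clock=0
Op 4: insert b.com -> 10.0.0.1 (expiry=0+6=6). clock=0
Op 5: tick 3 -> clock=3. purged={a.com}
Op 6: insert b.com -> 10.0.0.1 (expiry=3+6=9). clock=3
Op 7: tick 4 -> clock=7.
Op 8: insert a.com -> 10.0.0.1 (expiry=7+1=8). clock=7
Op 9: insert b.com -> 10.0.0.1 (expiry=7+1=8). clock=7
Op 10: tick 6 -> clock=13. purged={a.com,b.com}
Op 11: tick 6 -> clock=19.
Final cache (unexpired): {} -> size=0

Answer: 0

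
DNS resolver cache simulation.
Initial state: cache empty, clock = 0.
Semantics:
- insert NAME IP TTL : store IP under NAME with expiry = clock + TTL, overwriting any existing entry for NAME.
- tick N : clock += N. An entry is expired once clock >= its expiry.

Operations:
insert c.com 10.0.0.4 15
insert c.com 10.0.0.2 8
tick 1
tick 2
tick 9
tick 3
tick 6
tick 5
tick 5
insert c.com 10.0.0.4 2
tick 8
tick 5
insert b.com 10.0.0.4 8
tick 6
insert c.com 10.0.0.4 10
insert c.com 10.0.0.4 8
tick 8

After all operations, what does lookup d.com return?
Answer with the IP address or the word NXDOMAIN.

Op 1: insert c.com -> 10.0.0.4 (expiry=0+15=15). clock=0
Op 2: insert c.com -> 10.0.0.2 (expiry=0+8=8). clock=0
Op 3: tick 1 -> clock=1.
Op 4: tick 2 -> clock=3.
Op 5: tick 9 -> clock=12. purged={c.com}
Op 6: tick 3 -> clock=15.
Op 7: tick 6 -> clock=21.
Op 8: tick 5 -> clock=26.
Op 9: tick 5 -> clock=31.
Op 10: insert c.com -> 10.0.0.4 (expiry=31+2=33). clock=31
Op 11: tick 8 -> clock=39. purged={c.com}
Op 12: tick 5 -> clock=44.
Op 13: insert b.com -> 10.0.0.4 (expiry=44+8=52). clock=44
Op 14: tick 6 -> clock=50.
Op 15: insert c.com -> 10.0.0.4 (expiry=50+10=60). clock=50
Op 16: insert c.com -> 10.0.0.4 (expiry=50+8=58). clock=50
Op 17: tick 8 -> clock=58. purged={b.com,c.com}
lookup d.com: not in cache (expired or never inserted)

Answer: NXDOMAIN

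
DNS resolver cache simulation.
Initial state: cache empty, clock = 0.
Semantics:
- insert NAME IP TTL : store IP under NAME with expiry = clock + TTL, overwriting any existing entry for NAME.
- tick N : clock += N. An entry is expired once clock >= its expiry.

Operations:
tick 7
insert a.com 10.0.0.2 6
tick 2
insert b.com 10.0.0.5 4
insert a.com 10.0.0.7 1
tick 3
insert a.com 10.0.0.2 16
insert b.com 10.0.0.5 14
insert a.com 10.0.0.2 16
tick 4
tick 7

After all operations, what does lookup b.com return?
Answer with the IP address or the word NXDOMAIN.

Op 1: tick 7 -> clock=7.
Op 2: insert a.com -> 10.0.0.2 (expiry=7+6=13). clock=7
Op 3: tick 2 -> clock=9.
Op 4: insert b.com -> 10.0.0.5 (expiry=9+4=13). clock=9
Op 5: insert a.com -> 10.0.0.7 (expiry=9+1=10). clock=9
Op 6: tick 3 -> clock=12. purged={a.com}
Op 7: insert a.com -> 10.0.0.2 (expiry=12+16=28). clock=12
Op 8: insert b.com -> 10.0.0.5 (expiry=12+14=26). clock=12
Op 9: insert a.com -> 10.0.0.2 (expiry=12+16=28). clock=12
Op 10: tick 4 -> clock=16.
Op 11: tick 7 -> clock=23.
lookup b.com: present, ip=10.0.0.5 expiry=26 > clock=23

Answer: 10.0.0.5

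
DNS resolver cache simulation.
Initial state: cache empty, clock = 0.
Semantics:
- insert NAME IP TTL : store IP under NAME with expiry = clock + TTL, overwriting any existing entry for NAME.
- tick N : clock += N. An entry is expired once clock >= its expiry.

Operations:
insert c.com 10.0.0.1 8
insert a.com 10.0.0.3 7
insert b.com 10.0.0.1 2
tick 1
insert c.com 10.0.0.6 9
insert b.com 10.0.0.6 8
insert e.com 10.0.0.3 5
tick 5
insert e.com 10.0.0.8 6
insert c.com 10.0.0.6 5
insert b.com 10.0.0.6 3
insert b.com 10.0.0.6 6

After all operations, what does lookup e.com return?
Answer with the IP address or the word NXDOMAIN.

Op 1: insert c.com -> 10.0.0.1 (expiry=0+8=8). clock=0
Op 2: insert a.com -> 10.0.0.3 (expiry=0+7=7). clock=0
Op 3: insert b.com -> 10.0.0.1 (expiry=0+2=2). clock=0
Op 4: tick 1 -> clock=1.
Op 5: insert c.com -> 10.0.0.6 (expiry=1+9=10). clock=1
Op 6: insert b.com -> 10.0.0.6 (expiry=1+8=9). clock=1
Op 7: insert e.com -> 10.0.0.3 (expiry=1+5=6). clock=1
Op 8: tick 5 -> clock=6. purged={e.com}
Op 9: insert e.com -> 10.0.0.8 (expiry=6+6=12). clock=6
Op 10: insert c.com -> 10.0.0.6 (expiry=6+5=11). clock=6
Op 11: insert b.com -> 10.0.0.6 (expiry=6+3=9). clock=6
Op 12: insert b.com -> 10.0.0.6 (expiry=6+6=12). clock=6
lookup e.com: present, ip=10.0.0.8 expiry=12 > clock=6

Answer: 10.0.0.8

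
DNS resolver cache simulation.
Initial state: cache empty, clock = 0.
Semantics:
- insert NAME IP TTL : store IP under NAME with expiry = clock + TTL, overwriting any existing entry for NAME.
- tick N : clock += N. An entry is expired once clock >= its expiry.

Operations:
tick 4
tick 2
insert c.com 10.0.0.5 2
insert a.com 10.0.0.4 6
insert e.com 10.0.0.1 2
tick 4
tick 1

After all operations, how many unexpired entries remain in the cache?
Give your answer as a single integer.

Answer: 1

Derivation:
Op 1: tick 4 -> clock=4.
Op 2: tick 2 -> clock=6.
Op 3: insert c.com -> 10.0.0.5 (expiry=6+2=8). clock=6
Op 4: insert a.com -> 10.0.0.4 (expiry=6+6=12). clock=6
Op 5: insert e.com -> 10.0.0.1 (expiry=6+2=8). clock=6
Op 6: tick 4 -> clock=10. purged={c.com,e.com}
Op 7: tick 1 -> clock=11.
Final cache (unexpired): {a.com} -> size=1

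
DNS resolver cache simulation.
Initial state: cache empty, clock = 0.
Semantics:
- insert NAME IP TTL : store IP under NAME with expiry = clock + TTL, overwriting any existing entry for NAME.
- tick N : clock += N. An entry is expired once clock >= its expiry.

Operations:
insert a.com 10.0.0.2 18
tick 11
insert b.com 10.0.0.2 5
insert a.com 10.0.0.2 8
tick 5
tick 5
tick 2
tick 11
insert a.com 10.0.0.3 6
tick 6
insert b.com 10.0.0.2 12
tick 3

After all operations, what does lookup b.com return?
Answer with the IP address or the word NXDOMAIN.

Answer: 10.0.0.2

Derivation:
Op 1: insert a.com -> 10.0.0.2 (expiry=0+18=18). clock=0
Op 2: tick 11 -> clock=11.
Op 3: insert b.com -> 10.0.0.2 (expiry=11+5=16). clock=11
Op 4: insert a.com -> 10.0.0.2 (expiry=11+8=19). clock=11
Op 5: tick 5 -> clock=16. purged={b.com}
Op 6: tick 5 -> clock=21. purged={a.com}
Op 7: tick 2 -> clock=23.
Op 8: tick 11 -> clock=34.
Op 9: insert a.com -> 10.0.0.3 (expiry=34+6=40). clock=34
Op 10: tick 6 -> clock=40. purged={a.com}
Op 11: insert b.com -> 10.0.0.2 (expiry=40+12=52). clock=40
Op 12: tick 3 -> clock=43.
lookup b.com: present, ip=10.0.0.2 expiry=52 > clock=43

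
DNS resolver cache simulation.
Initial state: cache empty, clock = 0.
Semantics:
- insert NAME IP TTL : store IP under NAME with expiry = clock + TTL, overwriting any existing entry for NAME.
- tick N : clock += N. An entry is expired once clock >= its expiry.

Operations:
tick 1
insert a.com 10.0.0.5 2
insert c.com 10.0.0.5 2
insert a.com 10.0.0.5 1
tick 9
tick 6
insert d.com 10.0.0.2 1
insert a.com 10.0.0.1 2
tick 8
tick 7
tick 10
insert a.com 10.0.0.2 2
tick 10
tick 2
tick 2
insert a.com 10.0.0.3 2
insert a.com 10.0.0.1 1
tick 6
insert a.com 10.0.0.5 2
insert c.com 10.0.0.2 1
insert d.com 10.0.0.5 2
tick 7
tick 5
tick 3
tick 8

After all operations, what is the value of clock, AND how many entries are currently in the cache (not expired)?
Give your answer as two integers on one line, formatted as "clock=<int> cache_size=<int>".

Answer: clock=84 cache_size=0

Derivation:
Op 1: tick 1 -> clock=1.
Op 2: insert a.com -> 10.0.0.5 (expiry=1+2=3). clock=1
Op 3: insert c.com -> 10.0.0.5 (expiry=1+2=3). clock=1
Op 4: insert a.com -> 10.0.0.5 (expiry=1+1=2). clock=1
Op 5: tick 9 -> clock=10. purged={a.com,c.com}
Op 6: tick 6 -> clock=16.
Op 7: insert d.com -> 10.0.0.2 (expiry=16+1=17). clock=16
Op 8: insert a.com -> 10.0.0.1 (expiry=16+2=18). clock=16
Op 9: tick 8 -> clock=24. purged={a.com,d.com}
Op 10: tick 7 -> clock=31.
Op 11: tick 10 -> clock=41.
Op 12: insert a.com -> 10.0.0.2 (expiry=41+2=43). clock=41
Op 13: tick 10 -> clock=51. purged={a.com}
Op 14: tick 2 -> clock=53.
Op 15: tick 2 -> clock=55.
Op 16: insert a.com -> 10.0.0.3 (expiry=55+2=57). clock=55
Op 17: insert a.com -> 10.0.0.1 (expiry=55+1=56). clock=55
Op 18: tick 6 -> clock=61. purged={a.com}
Op 19: insert a.com -> 10.0.0.5 (expiry=61+2=63). clock=61
Op 20: insert c.com -> 10.0.0.2 (expiry=61+1=62). clock=61
Op 21: insert d.com -> 10.0.0.5 (expiry=61+2=63). clock=61
Op 22: tick 7 -> clock=68. purged={a.com,c.com,d.com}
Op 23: tick 5 -> clock=73.
Op 24: tick 3 -> clock=76.
Op 25: tick 8 -> clock=84.
Final clock = 84
Final cache (unexpired): {} -> size=0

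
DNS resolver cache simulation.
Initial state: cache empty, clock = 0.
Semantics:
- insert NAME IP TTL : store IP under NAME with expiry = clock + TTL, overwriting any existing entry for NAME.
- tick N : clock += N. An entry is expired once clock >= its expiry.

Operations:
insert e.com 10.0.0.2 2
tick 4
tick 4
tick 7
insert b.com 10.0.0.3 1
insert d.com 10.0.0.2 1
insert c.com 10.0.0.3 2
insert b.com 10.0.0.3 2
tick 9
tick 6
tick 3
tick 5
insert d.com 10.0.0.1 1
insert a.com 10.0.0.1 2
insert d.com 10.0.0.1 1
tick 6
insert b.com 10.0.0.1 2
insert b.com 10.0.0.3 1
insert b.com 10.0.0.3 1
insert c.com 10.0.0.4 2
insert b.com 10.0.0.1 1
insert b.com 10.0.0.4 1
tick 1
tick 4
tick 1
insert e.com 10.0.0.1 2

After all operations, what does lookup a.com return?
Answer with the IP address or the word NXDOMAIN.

Op 1: insert e.com -> 10.0.0.2 (expiry=0+2=2). clock=0
Op 2: tick 4 -> clock=4. purged={e.com}
Op 3: tick 4 -> clock=8.
Op 4: tick 7 -> clock=15.
Op 5: insert b.com -> 10.0.0.3 (expiry=15+1=16). clock=15
Op 6: insert d.com -> 10.0.0.2 (expiry=15+1=16). clock=15
Op 7: insert c.com -> 10.0.0.3 (expiry=15+2=17). clock=15
Op 8: insert b.com -> 10.0.0.3 (expiry=15+2=17). clock=15
Op 9: tick 9 -> clock=24. purged={b.com,c.com,d.com}
Op 10: tick 6 -> clock=30.
Op 11: tick 3 -> clock=33.
Op 12: tick 5 -> clock=38.
Op 13: insert d.com -> 10.0.0.1 (expiry=38+1=39). clock=38
Op 14: insert a.com -> 10.0.0.1 (expiry=38+2=40). clock=38
Op 15: insert d.com -> 10.0.0.1 (expiry=38+1=39). clock=38
Op 16: tick 6 -> clock=44. purged={a.com,d.com}
Op 17: insert b.com -> 10.0.0.1 (expiry=44+2=46). clock=44
Op 18: insert b.com -> 10.0.0.3 (expiry=44+1=45). clock=44
Op 19: insert b.com -> 10.0.0.3 (expiry=44+1=45). clock=44
Op 20: insert c.com -> 10.0.0.4 (expiry=44+2=46). clock=44
Op 21: insert b.com -> 10.0.0.1 (expiry=44+1=45). clock=44
Op 22: insert b.com -> 10.0.0.4 (expiry=44+1=45). clock=44
Op 23: tick 1 -> clock=45. purged={b.com}
Op 24: tick 4 -> clock=49. purged={c.com}
Op 25: tick 1 -> clock=50.
Op 26: insert e.com -> 10.0.0.1 (expiry=50+2=52). clock=50
lookup a.com: not in cache (expired or never inserted)

Answer: NXDOMAIN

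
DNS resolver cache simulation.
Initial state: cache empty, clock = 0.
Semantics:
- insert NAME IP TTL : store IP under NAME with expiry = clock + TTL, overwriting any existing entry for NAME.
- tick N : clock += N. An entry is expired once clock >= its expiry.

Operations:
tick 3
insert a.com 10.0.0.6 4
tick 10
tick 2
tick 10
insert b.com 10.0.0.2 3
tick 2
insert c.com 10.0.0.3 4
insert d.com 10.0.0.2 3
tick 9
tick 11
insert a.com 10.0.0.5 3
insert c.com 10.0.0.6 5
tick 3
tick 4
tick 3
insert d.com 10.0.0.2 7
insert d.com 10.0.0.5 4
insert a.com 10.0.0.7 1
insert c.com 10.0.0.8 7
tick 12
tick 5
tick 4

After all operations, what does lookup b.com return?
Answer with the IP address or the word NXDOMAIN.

Op 1: tick 3 -> clock=3.
Op 2: insert a.com -> 10.0.0.6 (expiry=3+4=7). clock=3
Op 3: tick 10 -> clock=13. purged={a.com}
Op 4: tick 2 -> clock=15.
Op 5: tick 10 -> clock=25.
Op 6: insert b.com -> 10.0.0.2 (expiry=25+3=28). clock=25
Op 7: tick 2 -> clock=27.
Op 8: insert c.com -> 10.0.0.3 (expiry=27+4=31). clock=27
Op 9: insert d.com -> 10.0.0.2 (expiry=27+3=30). clock=27
Op 10: tick 9 -> clock=36. purged={b.com,c.com,d.com}
Op 11: tick 11 -> clock=47.
Op 12: insert a.com -> 10.0.0.5 (expiry=47+3=50). clock=47
Op 13: insert c.com -> 10.0.0.6 (expiry=47+5=52). clock=47
Op 14: tick 3 -> clock=50. purged={a.com}
Op 15: tick 4 -> clock=54. purged={c.com}
Op 16: tick 3 -> clock=57.
Op 17: insert d.com -> 10.0.0.2 (expiry=57+7=64). clock=57
Op 18: insert d.com -> 10.0.0.5 (expiry=57+4=61). clock=57
Op 19: insert a.com -> 10.0.0.7 (expiry=57+1=58). clock=57
Op 20: insert c.com -> 10.0.0.8 (expiry=57+7=64). clock=57
Op 21: tick 12 -> clock=69. purged={a.com,c.com,d.com}
Op 22: tick 5 -> clock=74.
Op 23: tick 4 -> clock=78.
lookup b.com: not in cache (expired or never inserted)

Answer: NXDOMAIN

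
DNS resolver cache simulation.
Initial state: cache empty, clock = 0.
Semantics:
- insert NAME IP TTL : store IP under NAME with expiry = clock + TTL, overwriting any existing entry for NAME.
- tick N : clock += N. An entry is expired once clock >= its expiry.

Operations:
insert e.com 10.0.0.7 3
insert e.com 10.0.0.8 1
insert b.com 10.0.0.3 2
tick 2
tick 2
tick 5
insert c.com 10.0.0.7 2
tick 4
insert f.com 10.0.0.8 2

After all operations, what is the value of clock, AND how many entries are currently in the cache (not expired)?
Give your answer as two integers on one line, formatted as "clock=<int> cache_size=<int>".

Op 1: insert e.com -> 10.0.0.7 (expiry=0+3=3). clock=0
Op 2: insert e.com -> 10.0.0.8 (expiry=0+1=1). clock=0
Op 3: insert b.com -> 10.0.0.3 (expiry=0+2=2). clock=0
Op 4: tick 2 -> clock=2. purged={b.com,e.com}
Op 5: tick 2 -> clock=4.
Op 6: tick 5 -> clock=9.
Op 7: insert c.com -> 10.0.0.7 (expiry=9+2=11). clock=9
Op 8: tick 4 -> clock=13. purged={c.com}
Op 9: insert f.com -> 10.0.0.8 (expiry=13+2=15). clock=13
Final clock = 13
Final cache (unexpired): {f.com} -> size=1

Answer: clock=13 cache_size=1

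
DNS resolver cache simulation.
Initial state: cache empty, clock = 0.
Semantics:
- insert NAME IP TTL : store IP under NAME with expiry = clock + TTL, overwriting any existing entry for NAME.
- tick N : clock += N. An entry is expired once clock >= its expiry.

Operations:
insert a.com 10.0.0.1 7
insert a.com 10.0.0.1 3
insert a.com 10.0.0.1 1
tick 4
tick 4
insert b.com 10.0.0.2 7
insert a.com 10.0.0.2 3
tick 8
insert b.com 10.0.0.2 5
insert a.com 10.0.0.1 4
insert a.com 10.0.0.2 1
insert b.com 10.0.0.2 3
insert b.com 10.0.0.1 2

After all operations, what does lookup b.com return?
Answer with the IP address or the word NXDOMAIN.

Answer: 10.0.0.1

Derivation:
Op 1: insert a.com -> 10.0.0.1 (expiry=0+7=7). clock=0
Op 2: insert a.com -> 10.0.0.1 (expiry=0+3=3). clock=0
Op 3: insert a.com -> 10.0.0.1 (expiry=0+1=1). clock=0
Op 4: tick 4 -> clock=4. purged={a.com}
Op 5: tick 4 -> clock=8.
Op 6: insert b.com -> 10.0.0.2 (expiry=8+7=15). clock=8
Op 7: insert a.com -> 10.0.0.2 (expiry=8+3=11). clock=8
Op 8: tick 8 -> clock=16. purged={a.com,b.com}
Op 9: insert b.com -> 10.0.0.2 (expiry=16+5=21). clock=16
Op 10: insert a.com -> 10.0.0.1 (expiry=16+4=20). clock=16
Op 11: insert a.com -> 10.0.0.2 (expiry=16+1=17). clock=16
Op 12: insert b.com -> 10.0.0.2 (expiry=16+3=19). clock=16
Op 13: insert b.com -> 10.0.0.1 (expiry=16+2=18). clock=16
lookup b.com: present, ip=10.0.0.1 expiry=18 > clock=16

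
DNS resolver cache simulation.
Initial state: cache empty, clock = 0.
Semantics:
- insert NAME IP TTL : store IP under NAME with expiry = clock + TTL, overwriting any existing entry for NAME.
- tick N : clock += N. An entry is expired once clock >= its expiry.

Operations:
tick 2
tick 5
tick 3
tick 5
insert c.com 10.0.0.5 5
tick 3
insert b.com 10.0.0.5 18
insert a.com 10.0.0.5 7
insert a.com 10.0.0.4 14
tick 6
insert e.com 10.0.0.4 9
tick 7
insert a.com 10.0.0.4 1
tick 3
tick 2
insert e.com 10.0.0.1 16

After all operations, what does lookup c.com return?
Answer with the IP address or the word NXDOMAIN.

Op 1: tick 2 -> clock=2.
Op 2: tick 5 -> clock=7.
Op 3: tick 3 -> clock=10.
Op 4: tick 5 -> clock=15.
Op 5: insert c.com -> 10.0.0.5 (expiry=15+5=20). clock=15
Op 6: tick 3 -> clock=18.
Op 7: insert b.com -> 10.0.0.5 (expiry=18+18=36). clock=18
Op 8: insert a.com -> 10.0.0.5 (expiry=18+7=25). clock=18
Op 9: insert a.com -> 10.0.0.4 (expiry=18+14=32). clock=18
Op 10: tick 6 -> clock=24. purged={c.com}
Op 11: insert e.com -> 10.0.0.4 (expiry=24+9=33). clock=24
Op 12: tick 7 -> clock=31.
Op 13: insert a.com -> 10.0.0.4 (expiry=31+1=32). clock=31
Op 14: tick 3 -> clock=34. purged={a.com,e.com}
Op 15: tick 2 -> clock=36. purged={b.com}
Op 16: insert e.com -> 10.0.0.1 (expiry=36+16=52). clock=36
lookup c.com: not in cache (expired or never inserted)

Answer: NXDOMAIN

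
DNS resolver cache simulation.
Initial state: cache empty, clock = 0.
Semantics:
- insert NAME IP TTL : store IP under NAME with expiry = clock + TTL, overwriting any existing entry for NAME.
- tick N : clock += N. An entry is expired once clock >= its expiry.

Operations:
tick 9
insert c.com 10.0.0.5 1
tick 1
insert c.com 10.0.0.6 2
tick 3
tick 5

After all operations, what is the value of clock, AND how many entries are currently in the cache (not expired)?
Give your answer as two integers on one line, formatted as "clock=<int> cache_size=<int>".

Op 1: tick 9 -> clock=9.
Op 2: insert c.com -> 10.0.0.5 (expiry=9+1=10). clock=9
Op 3: tick 1 -> clock=10. purged={c.com}
Op 4: insert c.com -> 10.0.0.6 (expiry=10+2=12). clock=10
Op 5: tick 3 -> clock=13. purged={c.com}
Op 6: tick 5 -> clock=18.
Final clock = 18
Final cache (unexpired): {} -> size=0

Answer: clock=18 cache_size=0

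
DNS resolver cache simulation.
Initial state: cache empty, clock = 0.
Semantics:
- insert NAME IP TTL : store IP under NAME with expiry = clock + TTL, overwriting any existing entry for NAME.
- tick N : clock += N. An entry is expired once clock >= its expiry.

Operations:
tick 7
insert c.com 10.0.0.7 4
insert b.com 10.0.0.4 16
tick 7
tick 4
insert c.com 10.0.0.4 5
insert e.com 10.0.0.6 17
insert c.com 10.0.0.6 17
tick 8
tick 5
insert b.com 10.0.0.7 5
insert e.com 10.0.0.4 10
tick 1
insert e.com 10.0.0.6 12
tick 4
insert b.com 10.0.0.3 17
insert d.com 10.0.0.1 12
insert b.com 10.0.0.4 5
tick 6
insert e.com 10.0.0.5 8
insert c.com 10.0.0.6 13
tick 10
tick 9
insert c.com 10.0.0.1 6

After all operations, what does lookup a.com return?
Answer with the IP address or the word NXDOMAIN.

Answer: NXDOMAIN

Derivation:
Op 1: tick 7 -> clock=7.
Op 2: insert c.com -> 10.0.0.7 (expiry=7+4=11). clock=7
Op 3: insert b.com -> 10.0.0.4 (expiry=7+16=23). clock=7
Op 4: tick 7 -> clock=14. purged={c.com}
Op 5: tick 4 -> clock=18.
Op 6: insert c.com -> 10.0.0.4 (expiry=18+5=23). clock=18
Op 7: insert e.com -> 10.0.0.6 (expiry=18+17=35). clock=18
Op 8: insert c.com -> 10.0.0.6 (expiry=18+17=35). clock=18
Op 9: tick 8 -> clock=26. purged={b.com}
Op 10: tick 5 -> clock=31.
Op 11: insert b.com -> 10.0.0.7 (expiry=31+5=36). clock=31
Op 12: insert e.com -> 10.0.0.4 (expiry=31+10=41). clock=31
Op 13: tick 1 -> clock=32.
Op 14: insert e.com -> 10.0.0.6 (expiry=32+12=44). clock=32
Op 15: tick 4 -> clock=36. purged={b.com,c.com}
Op 16: insert b.com -> 10.0.0.3 (expiry=36+17=53). clock=36
Op 17: insert d.com -> 10.0.0.1 (expiry=36+12=48). clock=36
Op 18: insert b.com -> 10.0.0.4 (expiry=36+5=41). clock=36
Op 19: tick 6 -> clock=42. purged={b.com}
Op 20: insert e.com -> 10.0.0.5 (expiry=42+8=50). clock=42
Op 21: insert c.com -> 10.0.0.6 (expiry=42+13=55). clock=42
Op 22: tick 10 -> clock=52. purged={d.com,e.com}
Op 23: tick 9 -> clock=61. purged={c.com}
Op 24: insert c.com -> 10.0.0.1 (expiry=61+6=67). clock=61
lookup a.com: not in cache (expired or never inserted)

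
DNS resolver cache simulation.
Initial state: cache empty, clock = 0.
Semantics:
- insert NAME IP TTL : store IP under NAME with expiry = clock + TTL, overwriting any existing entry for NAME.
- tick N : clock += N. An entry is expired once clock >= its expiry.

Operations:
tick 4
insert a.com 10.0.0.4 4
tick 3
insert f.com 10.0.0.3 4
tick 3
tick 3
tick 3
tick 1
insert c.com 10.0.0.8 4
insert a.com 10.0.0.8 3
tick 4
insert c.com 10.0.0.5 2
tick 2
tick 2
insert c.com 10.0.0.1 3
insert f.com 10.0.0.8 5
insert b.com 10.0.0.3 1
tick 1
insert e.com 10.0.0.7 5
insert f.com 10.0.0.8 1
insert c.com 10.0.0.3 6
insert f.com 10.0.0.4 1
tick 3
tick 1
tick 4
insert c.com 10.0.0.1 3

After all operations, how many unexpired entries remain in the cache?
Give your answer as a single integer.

Answer: 1

Derivation:
Op 1: tick 4 -> clock=4.
Op 2: insert a.com -> 10.0.0.4 (expiry=4+4=8). clock=4
Op 3: tick 3 -> clock=7.
Op 4: insert f.com -> 10.0.0.3 (expiry=7+4=11). clock=7
Op 5: tick 3 -> clock=10. purged={a.com}
Op 6: tick 3 -> clock=13. purged={f.com}
Op 7: tick 3 -> clock=16.
Op 8: tick 1 -> clock=17.
Op 9: insert c.com -> 10.0.0.8 (expiry=17+4=21). clock=17
Op 10: insert a.com -> 10.0.0.8 (expiry=17+3=20). clock=17
Op 11: tick 4 -> clock=21. purged={a.com,c.com}
Op 12: insert c.com -> 10.0.0.5 (expiry=21+2=23). clock=21
Op 13: tick 2 -> clock=23. purged={c.com}
Op 14: tick 2 -> clock=25.
Op 15: insert c.com -> 10.0.0.1 (expiry=25+3=28). clock=25
Op 16: insert f.com -> 10.0.0.8 (expiry=25+5=30). clock=25
Op 17: insert b.com -> 10.0.0.3 (expiry=25+1=26). clock=25
Op 18: tick 1 -> clock=26. purged={b.com}
Op 19: insert e.com -> 10.0.0.7 (expiry=26+5=31). clock=26
Op 20: insert f.com -> 10.0.0.8 (expiry=26+1=27). clock=26
Op 21: insert c.com -> 10.0.0.3 (expiry=26+6=32). clock=26
Op 22: insert f.com -> 10.0.0.4 (expiry=26+1=27). clock=26
Op 23: tick 3 -> clock=29. purged={f.com}
Op 24: tick 1 -> clock=30.
Op 25: tick 4 -> clock=34. purged={c.com,e.com}
Op 26: insert c.com -> 10.0.0.1 (expiry=34+3=37). clock=34
Final cache (unexpired): {c.com} -> size=1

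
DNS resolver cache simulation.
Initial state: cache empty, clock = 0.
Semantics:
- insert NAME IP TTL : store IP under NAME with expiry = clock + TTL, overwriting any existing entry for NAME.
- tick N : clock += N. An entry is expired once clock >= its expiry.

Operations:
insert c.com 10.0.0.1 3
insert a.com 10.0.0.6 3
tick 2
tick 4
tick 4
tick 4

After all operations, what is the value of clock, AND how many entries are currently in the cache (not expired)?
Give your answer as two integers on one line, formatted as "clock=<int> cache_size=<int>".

Answer: clock=14 cache_size=0

Derivation:
Op 1: insert c.com -> 10.0.0.1 (expiry=0+3=3). clock=0
Op 2: insert a.com -> 10.0.0.6 (expiry=0+3=3). clock=0
Op 3: tick 2 -> clock=2.
Op 4: tick 4 -> clock=6. purged={a.com,c.com}
Op 5: tick 4 -> clock=10.
Op 6: tick 4 -> clock=14.
Final clock = 14
Final cache (unexpired): {} -> size=0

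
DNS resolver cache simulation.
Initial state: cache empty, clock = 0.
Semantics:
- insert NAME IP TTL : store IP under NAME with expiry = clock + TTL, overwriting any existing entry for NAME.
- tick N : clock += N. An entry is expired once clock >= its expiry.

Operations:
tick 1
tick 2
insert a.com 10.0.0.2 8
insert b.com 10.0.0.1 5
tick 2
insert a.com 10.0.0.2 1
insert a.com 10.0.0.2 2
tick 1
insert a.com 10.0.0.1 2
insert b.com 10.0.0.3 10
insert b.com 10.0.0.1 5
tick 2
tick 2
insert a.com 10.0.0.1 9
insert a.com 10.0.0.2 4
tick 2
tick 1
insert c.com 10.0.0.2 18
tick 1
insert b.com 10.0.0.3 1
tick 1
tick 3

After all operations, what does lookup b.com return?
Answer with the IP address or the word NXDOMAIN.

Op 1: tick 1 -> clock=1.
Op 2: tick 2 -> clock=3.
Op 3: insert a.com -> 10.0.0.2 (expiry=3+8=11). clock=3
Op 4: insert b.com -> 10.0.0.1 (expiry=3+5=8). clock=3
Op 5: tick 2 -> clock=5.
Op 6: insert a.com -> 10.0.0.2 (expiry=5+1=6). clock=5
Op 7: insert a.com -> 10.0.0.2 (expiry=5+2=7). clock=5
Op 8: tick 1 -> clock=6.
Op 9: insert a.com -> 10.0.0.1 (expiry=6+2=8). clock=6
Op 10: insert b.com -> 10.0.0.3 (expiry=6+10=16). clock=6
Op 11: insert b.com -> 10.0.0.1 (expiry=6+5=11). clock=6
Op 12: tick 2 -> clock=8. purged={a.com}
Op 13: tick 2 -> clock=10.
Op 14: insert a.com -> 10.0.0.1 (expiry=10+9=19). clock=10
Op 15: insert a.com -> 10.0.0.2 (expiry=10+4=14). clock=10
Op 16: tick 2 -> clock=12. purged={b.com}
Op 17: tick 1 -> clock=13.
Op 18: insert c.com -> 10.0.0.2 (expiry=13+18=31). clock=13
Op 19: tick 1 -> clock=14. purged={a.com}
Op 20: insert b.com -> 10.0.0.3 (expiry=14+1=15). clock=14
Op 21: tick 1 -> clock=15. purged={b.com}
Op 22: tick 3 -> clock=18.
lookup b.com: not in cache (expired or never inserted)

Answer: NXDOMAIN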